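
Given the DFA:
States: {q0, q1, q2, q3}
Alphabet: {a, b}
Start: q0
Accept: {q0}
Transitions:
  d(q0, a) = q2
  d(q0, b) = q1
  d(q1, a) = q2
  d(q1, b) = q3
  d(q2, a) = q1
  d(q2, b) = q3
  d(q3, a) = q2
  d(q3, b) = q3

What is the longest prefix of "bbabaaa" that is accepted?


Run the DFA, marking each prefix where the state is accepting:
  "" -> q0 [accept]
  "b" -> q1 [reject]
  "bb" -> q3 [reject]
  "bba" -> q2 [reject]
  "bbab" -> q3 [reject]
  "bbaba" -> q2 [reject]
  "bbabaa" -> q1 [reject]
  "bbabaaa" -> q2 [reject]

""


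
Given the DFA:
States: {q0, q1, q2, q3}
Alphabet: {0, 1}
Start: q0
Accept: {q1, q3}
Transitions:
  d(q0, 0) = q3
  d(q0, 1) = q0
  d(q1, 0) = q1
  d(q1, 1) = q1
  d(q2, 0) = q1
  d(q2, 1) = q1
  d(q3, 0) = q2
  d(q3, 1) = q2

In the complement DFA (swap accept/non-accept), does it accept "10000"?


Trace: q0 -> q0 -> q3 -> q2 -> q1 -> q1
Final: q1
Original accept: {q1, q3}
Complement: q1 is in original accept

No, complement rejects (original accepts)


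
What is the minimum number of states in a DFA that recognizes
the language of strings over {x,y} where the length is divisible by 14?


States track (length) mod 14.
Need 14 states: one per remainder 0..13; accept = remainder 0.

14


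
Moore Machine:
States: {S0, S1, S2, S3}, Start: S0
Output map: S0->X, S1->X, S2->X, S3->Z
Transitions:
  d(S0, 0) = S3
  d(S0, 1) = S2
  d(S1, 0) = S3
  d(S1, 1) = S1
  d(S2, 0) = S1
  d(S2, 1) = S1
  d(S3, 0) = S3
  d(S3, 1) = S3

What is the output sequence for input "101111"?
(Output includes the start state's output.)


Start: S0 (output X)
  --1--> S2 (output X)
  --0--> S1 (output X)
  --1--> S1 (output X)
  --1--> S1 (output X)
  --1--> S1 (output X)
  --1--> S1 (output X)

"XXXXXXX"


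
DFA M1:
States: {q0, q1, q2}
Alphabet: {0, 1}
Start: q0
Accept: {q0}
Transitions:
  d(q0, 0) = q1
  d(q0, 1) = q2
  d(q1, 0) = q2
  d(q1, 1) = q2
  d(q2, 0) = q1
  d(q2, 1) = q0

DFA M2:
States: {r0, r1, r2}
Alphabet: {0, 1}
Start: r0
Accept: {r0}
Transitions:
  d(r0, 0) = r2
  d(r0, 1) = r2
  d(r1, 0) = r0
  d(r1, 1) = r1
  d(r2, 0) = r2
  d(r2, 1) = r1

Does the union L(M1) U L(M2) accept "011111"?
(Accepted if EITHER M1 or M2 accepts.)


M1: final=q2 accepted=False
M2: final=r1 accepted=False

No, union rejects (neither accepts)


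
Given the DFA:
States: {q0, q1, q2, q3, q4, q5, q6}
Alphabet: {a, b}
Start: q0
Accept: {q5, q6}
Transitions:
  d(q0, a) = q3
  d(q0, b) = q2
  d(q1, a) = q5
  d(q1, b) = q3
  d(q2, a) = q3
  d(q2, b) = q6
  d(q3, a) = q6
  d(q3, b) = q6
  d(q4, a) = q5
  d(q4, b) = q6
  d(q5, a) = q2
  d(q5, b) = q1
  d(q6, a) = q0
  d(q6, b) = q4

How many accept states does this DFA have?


Accept states listed: {q5, q6}
Counting: q5(1) q6(2)

2


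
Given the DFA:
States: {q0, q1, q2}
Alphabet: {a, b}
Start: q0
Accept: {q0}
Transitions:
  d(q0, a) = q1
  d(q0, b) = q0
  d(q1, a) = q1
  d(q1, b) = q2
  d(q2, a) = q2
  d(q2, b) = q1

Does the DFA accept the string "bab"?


Trace: q0 -> q0 -> q1 -> q2
Final state: q2
Accept states: {q0}

No, rejected (final state q2 is not an accept state)


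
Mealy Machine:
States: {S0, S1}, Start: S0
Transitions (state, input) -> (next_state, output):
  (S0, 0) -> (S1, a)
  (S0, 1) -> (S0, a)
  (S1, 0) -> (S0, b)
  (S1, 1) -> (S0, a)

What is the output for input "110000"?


Step-by-step:
  (S0, 1) -> (S0, a)
  (S0, 1) -> (S0, a)
  (S0, 0) -> (S1, a)
  (S1, 0) -> (S0, b)
  (S0, 0) -> (S1, a)
  (S1, 0) -> (S0, b)

"aaabab"


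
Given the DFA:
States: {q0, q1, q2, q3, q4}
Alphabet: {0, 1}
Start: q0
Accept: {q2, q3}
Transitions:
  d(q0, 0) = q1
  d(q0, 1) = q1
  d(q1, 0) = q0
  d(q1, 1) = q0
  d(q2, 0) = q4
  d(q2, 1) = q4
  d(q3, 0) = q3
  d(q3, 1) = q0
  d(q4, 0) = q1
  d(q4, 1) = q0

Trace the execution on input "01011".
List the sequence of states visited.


Input: 01011
d(q0, 0) = q1
d(q1, 1) = q0
d(q0, 0) = q1
d(q1, 1) = q0
d(q0, 1) = q1


q0 -> q1 -> q0 -> q1 -> q0 -> q1


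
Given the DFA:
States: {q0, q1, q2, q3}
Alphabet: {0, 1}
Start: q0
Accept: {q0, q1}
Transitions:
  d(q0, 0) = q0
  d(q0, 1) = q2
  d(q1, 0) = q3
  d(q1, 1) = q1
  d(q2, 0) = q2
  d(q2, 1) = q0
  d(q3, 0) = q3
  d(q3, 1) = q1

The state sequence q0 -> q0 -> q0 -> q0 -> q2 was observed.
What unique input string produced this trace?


Trace back each transition to find the symbol:
  q0 --[0]--> q0
  q0 --[0]--> q0
  q0 --[0]--> q0
  q0 --[1]--> q2

"0001"


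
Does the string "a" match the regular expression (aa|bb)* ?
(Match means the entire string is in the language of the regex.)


|string| = 1; first = 'a'; last = 'a'

No, "a" does not match (aa|bb)*


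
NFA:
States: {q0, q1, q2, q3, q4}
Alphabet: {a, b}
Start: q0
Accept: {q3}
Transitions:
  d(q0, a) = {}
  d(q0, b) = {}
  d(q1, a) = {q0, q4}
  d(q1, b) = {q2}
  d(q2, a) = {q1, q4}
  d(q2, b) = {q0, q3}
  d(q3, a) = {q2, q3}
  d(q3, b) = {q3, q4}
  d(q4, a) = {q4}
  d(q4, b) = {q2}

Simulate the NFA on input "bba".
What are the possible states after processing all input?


Start: {q0}
  --b--> {}
  --b--> {}
  --a--> {}

{} (empty set, no valid transitions)


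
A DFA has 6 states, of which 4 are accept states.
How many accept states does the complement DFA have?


Complement swaps accept and non-accept states.
6 - 4 = 2

2


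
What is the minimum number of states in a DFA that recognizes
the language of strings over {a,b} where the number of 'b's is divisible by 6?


States track (count of 'b') mod 6.
Need 6 states: one per remainder 0..5; accept = remainder 0.

6


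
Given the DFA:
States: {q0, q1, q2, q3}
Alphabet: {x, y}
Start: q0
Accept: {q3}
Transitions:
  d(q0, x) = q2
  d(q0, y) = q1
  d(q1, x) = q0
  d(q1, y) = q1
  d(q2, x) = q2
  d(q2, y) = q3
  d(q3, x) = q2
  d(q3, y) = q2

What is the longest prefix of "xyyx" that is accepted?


Run the DFA, marking each prefix where the state is accepting:
  "" -> q0 [reject]
  "x" -> q2 [reject]
  "xy" -> q3 [accept]
  "xyy" -> q2 [reject]
  "xyyx" -> q2 [reject]

"xy"


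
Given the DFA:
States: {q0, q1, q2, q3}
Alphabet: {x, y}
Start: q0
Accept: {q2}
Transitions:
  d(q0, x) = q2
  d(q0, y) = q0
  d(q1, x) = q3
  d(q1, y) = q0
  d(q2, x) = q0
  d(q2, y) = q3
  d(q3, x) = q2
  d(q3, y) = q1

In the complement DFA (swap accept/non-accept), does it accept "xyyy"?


Trace: q0 -> q2 -> q3 -> q1 -> q0
Final: q0
Original accept: {q2}
Complement: q0 is not in original accept

Yes, complement accepts (original rejects)


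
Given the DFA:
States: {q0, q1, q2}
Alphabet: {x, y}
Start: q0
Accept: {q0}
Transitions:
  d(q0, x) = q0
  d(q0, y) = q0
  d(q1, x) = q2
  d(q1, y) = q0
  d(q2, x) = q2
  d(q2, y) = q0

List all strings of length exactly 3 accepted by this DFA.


All strings of length 3: 8 total
Accepted: 8

"xxx", "xxy", "xyx", "xyy", "yxx", "yxy", "yyx", "yyy"


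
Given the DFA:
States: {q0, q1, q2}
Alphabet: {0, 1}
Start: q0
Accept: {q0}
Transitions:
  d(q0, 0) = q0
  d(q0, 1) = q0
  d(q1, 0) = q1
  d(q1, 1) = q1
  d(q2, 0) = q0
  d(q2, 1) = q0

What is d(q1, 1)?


Looking up transition d(q1, 1)

q1


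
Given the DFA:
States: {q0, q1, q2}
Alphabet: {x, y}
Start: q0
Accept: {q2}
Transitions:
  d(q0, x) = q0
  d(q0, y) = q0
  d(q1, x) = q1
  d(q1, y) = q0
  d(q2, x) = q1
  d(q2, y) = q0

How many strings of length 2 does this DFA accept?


Enumerating all length-2 strings:
  "xx" -> q0 [reject]
  "xy" -> q0 [reject]
  "yx" -> q0 [reject]
  "yy" -> q0 [reject]

0 out of 4


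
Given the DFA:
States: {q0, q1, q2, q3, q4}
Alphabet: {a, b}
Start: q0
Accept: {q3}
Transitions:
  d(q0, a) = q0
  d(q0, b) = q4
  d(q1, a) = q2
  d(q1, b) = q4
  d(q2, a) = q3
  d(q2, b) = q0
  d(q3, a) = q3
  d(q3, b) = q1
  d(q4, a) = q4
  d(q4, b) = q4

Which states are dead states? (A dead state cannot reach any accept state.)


Forward reachability from each state:
  q0 -> reaches {q0, q4}, no accept state (dead)
  q1 -> reaches accept state q3 (live)
  q2 -> reaches accept state q3 (live)
  q3 -> reaches accept state q3 (live)
  q4 -> reaches {q4}, no accept state (dead)

{q0, q4}


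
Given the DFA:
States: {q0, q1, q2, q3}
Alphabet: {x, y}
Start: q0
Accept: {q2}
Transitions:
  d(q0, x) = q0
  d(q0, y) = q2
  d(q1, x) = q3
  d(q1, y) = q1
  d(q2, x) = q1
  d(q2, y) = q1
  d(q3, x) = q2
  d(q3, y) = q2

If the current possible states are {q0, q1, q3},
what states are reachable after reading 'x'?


Apply transition on 'x' from each current state:
  d(q0, x) = q0
  d(q1, x) = q3
  d(q3, x) = q2

{q0, q2, q3}


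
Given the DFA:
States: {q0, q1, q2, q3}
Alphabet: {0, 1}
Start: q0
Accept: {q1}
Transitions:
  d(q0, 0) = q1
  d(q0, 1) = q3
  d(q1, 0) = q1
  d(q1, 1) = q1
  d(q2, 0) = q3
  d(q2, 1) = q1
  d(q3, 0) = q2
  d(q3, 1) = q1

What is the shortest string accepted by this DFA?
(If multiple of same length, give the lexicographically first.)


BFS by string length (lex-first path to each state shown):
  len 0: q0<-""
  len 1: q1<-"0", q3<-"1"
Found accept state at length 1.

"0"


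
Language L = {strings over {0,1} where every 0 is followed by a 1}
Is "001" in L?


'00' present: True; ends with '0': False

No, "001" is not in L


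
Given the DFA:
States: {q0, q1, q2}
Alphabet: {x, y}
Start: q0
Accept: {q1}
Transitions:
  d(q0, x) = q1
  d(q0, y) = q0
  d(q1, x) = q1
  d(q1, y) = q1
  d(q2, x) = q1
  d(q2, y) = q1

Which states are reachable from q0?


BFS from q0:
  layer 0: {q0}
  layer 1: {q1}

{q0, q1}


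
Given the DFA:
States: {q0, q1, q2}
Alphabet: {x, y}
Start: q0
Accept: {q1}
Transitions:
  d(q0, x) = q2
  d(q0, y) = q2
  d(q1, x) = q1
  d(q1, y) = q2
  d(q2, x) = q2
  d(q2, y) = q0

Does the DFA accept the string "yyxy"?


Trace: q0 -> q2 -> q0 -> q2 -> q0
Final state: q0
Accept states: {q1}

No, rejected (final state q0 is not an accept state)


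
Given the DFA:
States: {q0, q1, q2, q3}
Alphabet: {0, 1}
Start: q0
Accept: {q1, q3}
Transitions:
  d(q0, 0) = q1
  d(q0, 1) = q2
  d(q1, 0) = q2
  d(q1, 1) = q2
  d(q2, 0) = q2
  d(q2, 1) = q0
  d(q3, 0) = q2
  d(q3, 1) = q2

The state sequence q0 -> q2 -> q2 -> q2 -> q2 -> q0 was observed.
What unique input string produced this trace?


Trace back each transition to find the symbol:
  q0 --[1]--> q2
  q2 --[0]--> q2
  q2 --[0]--> q2
  q2 --[0]--> q2
  q2 --[1]--> q0

"10001"


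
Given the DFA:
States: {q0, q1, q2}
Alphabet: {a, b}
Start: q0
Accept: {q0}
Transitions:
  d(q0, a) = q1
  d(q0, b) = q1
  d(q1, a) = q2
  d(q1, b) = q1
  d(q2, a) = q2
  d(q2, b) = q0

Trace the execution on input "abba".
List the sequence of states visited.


Input: abba
d(q0, a) = q1
d(q1, b) = q1
d(q1, b) = q1
d(q1, a) = q2


q0 -> q1 -> q1 -> q1 -> q2


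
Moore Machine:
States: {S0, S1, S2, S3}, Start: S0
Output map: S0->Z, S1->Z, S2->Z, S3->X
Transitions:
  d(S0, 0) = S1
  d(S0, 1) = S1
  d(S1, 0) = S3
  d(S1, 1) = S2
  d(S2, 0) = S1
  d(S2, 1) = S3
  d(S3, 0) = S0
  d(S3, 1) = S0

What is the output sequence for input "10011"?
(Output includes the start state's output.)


Start: S0 (output Z)
  --1--> S1 (output Z)
  --0--> S3 (output X)
  --0--> S0 (output Z)
  --1--> S1 (output Z)
  --1--> S2 (output Z)

"ZZXZZZ"


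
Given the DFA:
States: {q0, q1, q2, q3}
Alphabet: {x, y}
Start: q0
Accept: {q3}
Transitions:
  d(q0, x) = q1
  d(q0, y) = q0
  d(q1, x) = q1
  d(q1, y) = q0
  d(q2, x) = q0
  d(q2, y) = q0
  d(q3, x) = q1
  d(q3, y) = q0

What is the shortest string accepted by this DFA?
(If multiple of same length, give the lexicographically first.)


BFS by string length (lex-first path to each state shown):
  len 0: q0<-""
  len 1: q0<-"y", q1<-"x"
  len 2: q0<-"xy", q1<-"xx"
  len 3: q0<-"xxy", q1<-"xxx"
  len 4: q0<-"xxxy", q1<-"xxxx"
  len 5: q0<-"xxxxy", q1<-"xxxxx"
  len 6: q0<-"xxxxxy", q1<-"xxxxxx"
  len 7: q0<-"xxxxxxy", q1<-"xxxxxxx"
  len 8: q0<-"xxxxxxxy", q1<-"xxxxxxxx"

No string accepted (empty language)


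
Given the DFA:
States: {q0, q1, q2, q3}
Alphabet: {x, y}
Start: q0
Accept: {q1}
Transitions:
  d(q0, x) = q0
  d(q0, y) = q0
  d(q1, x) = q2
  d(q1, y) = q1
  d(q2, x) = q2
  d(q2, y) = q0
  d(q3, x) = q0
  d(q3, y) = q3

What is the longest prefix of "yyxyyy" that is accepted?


Run the DFA, marking each prefix where the state is accepting:
  "" -> q0 [reject]
  "y" -> q0 [reject]
  "yy" -> q0 [reject]
  "yyx" -> q0 [reject]
  "yyxy" -> q0 [reject]
  "yyxyy" -> q0 [reject]
  "yyxyyy" -> q0 [reject]

No prefix is accepted


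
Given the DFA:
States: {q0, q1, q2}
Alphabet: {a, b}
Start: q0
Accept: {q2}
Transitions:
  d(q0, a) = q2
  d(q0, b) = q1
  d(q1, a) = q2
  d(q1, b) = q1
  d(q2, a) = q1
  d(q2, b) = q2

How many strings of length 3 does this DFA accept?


Enumerating all length-3 strings:
  "aaa" -> q2 [accept]
  "aab" -> q1 [reject]
  "aba" -> q1 [reject]
  "abb" -> q2 [accept]
  "baa" -> q1 [reject]
  "bab" -> q2 [accept]
  "bba" -> q2 [accept]
  "bbb" -> q1 [reject]

4 out of 8


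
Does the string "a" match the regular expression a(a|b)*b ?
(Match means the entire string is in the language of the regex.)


|string| = 1; first = 'a'; last = 'a'

No, "a" does not match a(a|b)*b


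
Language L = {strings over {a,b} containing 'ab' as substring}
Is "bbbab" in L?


'ab' occurs at index 3

Yes, "bbbab" is in L


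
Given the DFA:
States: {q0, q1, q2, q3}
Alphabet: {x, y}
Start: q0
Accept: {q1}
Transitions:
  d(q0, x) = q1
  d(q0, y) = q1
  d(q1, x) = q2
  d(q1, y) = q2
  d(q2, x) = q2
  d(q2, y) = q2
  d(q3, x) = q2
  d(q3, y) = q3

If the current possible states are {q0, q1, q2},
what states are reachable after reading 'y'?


Apply transition on 'y' from each current state:
  d(q0, y) = q1
  d(q1, y) = q2
  d(q2, y) = q2

{q1, q2}


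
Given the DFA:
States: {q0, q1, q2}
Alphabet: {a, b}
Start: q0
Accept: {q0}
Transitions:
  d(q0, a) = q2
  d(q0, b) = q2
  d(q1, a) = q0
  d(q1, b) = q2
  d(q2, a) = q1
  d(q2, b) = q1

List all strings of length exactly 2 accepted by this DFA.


All strings of length 2: 4 total
Accepted: 0

None


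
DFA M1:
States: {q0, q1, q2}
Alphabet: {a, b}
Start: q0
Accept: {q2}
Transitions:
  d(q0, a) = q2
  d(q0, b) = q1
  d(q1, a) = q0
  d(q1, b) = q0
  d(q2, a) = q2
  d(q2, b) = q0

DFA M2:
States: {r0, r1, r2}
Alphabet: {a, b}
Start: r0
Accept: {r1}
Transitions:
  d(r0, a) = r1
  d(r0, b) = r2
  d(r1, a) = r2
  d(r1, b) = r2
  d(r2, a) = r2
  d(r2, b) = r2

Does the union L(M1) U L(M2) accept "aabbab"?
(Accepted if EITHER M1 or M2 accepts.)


M1: final=q1 accepted=False
M2: final=r2 accepted=False

No, union rejects (neither accepts)


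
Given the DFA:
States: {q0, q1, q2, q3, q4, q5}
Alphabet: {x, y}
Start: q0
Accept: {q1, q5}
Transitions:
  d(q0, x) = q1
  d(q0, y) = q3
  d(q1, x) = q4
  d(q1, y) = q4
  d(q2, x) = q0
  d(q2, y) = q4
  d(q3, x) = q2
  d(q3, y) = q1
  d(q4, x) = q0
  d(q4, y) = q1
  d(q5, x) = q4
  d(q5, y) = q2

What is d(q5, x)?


Looking up transition d(q5, x)

q4


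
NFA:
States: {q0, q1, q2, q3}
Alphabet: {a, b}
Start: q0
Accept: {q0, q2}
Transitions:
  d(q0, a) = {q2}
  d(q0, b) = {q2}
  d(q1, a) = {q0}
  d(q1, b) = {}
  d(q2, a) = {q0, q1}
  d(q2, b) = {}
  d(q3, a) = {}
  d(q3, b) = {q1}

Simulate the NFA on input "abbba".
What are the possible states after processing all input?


Start: {q0}
  --a--> {q2}
  --b--> {}
  --b--> {}
  --b--> {}
  --a--> {}

{} (empty set, no valid transitions)


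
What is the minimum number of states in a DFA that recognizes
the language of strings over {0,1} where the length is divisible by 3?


States track (length) mod 3.
Need 3 states: one per remainder 0..2; accept = remainder 0.

3


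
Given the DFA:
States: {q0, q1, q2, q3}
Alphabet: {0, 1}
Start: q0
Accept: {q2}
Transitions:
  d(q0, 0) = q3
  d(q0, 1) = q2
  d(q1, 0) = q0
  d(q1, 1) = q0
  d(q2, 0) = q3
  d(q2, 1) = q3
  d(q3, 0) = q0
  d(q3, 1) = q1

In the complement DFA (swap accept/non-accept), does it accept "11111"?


Trace: q0 -> q2 -> q3 -> q1 -> q0 -> q2
Final: q2
Original accept: {q2}
Complement: q2 is in original accept

No, complement rejects (original accepts)


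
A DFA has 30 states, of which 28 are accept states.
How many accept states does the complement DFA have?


Complement swaps accept and non-accept states.
30 - 28 = 2

2


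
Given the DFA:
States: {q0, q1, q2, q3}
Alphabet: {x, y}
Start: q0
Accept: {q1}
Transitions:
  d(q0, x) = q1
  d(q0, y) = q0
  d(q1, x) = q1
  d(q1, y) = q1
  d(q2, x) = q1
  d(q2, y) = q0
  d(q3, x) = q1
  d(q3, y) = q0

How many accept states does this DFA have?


Accept states listed: {q1}
Counting: q1(1)

1


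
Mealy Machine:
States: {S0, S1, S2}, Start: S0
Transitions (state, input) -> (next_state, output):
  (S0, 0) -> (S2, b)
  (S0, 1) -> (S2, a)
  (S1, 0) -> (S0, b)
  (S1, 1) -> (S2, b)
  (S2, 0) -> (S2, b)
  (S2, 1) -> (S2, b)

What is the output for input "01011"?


Step-by-step:
  (S0, 0) -> (S2, b)
  (S2, 1) -> (S2, b)
  (S2, 0) -> (S2, b)
  (S2, 1) -> (S2, b)
  (S2, 1) -> (S2, b)

"bbbbb"


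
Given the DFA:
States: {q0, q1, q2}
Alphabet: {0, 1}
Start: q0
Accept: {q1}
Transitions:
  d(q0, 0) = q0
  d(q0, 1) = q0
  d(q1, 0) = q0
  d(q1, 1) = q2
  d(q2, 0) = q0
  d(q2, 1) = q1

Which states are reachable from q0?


BFS from q0:
  layer 0: {q0}

{q0}


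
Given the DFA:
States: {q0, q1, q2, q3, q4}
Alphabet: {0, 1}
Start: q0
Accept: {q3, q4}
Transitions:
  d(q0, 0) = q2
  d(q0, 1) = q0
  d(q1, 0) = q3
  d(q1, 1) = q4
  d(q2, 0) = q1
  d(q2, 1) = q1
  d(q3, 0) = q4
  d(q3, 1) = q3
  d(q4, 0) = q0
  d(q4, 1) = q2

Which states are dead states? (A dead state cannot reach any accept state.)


Forward reachability from each state:
  q0 -> reaches accept state q3 (live)
  q1 -> reaches accept state q3 (live)
  q2 -> reaches accept state q3 (live)
  q3 -> reaches accept state q3 (live)
  q4 -> reaches accept state q3 (live)

None (all states can reach an accept state)


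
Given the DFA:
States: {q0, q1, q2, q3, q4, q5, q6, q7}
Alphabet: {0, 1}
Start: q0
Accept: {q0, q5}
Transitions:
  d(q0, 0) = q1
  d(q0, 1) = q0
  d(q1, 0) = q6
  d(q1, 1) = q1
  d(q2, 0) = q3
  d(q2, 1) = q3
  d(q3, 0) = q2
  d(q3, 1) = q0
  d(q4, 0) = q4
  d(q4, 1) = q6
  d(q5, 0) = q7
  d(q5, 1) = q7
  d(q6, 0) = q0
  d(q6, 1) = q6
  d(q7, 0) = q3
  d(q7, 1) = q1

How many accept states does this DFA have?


Accept states listed: {q0, q5}
Counting: q0(1) q5(2)

2


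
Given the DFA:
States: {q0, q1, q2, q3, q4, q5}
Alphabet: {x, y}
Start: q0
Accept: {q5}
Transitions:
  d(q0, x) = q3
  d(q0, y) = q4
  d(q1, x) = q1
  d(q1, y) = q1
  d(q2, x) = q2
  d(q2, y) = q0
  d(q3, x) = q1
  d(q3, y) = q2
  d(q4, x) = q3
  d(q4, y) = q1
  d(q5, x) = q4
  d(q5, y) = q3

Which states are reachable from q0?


BFS from q0:
  layer 0: {q0}
  layer 1: {q3, q4}
  layer 2: {q1, q2}

{q0, q1, q2, q3, q4}


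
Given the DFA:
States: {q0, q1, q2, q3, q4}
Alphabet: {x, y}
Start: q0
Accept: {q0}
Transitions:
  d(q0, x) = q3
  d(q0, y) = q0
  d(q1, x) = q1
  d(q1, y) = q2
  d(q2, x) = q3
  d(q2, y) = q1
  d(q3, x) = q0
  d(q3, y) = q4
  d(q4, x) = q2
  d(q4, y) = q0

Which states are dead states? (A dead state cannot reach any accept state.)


Forward reachability from each state:
  q0 -> reaches accept state q0 (live)
  q1 -> reaches accept state q0 (live)
  q2 -> reaches accept state q0 (live)
  q3 -> reaches accept state q0 (live)
  q4 -> reaches accept state q0 (live)

None (all states can reach an accept state)


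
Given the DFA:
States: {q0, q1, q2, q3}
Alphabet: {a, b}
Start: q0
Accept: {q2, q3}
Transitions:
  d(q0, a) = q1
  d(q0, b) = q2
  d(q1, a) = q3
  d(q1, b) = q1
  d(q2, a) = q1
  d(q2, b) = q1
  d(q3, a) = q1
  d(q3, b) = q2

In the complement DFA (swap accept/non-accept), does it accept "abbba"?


Trace: q0 -> q1 -> q1 -> q1 -> q1 -> q3
Final: q3
Original accept: {q2, q3}
Complement: q3 is in original accept

No, complement rejects (original accepts)


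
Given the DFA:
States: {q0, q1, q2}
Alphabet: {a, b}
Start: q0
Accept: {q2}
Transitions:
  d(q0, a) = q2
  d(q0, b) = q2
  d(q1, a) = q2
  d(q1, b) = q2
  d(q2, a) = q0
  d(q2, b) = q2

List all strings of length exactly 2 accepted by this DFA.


All strings of length 2: 4 total
Accepted: 2

"ab", "bb"


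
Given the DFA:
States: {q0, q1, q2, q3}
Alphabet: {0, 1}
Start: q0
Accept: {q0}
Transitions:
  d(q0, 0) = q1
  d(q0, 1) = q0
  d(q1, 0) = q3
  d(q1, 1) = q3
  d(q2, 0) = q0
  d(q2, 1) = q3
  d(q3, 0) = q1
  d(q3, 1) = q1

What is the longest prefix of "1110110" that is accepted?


Run the DFA, marking each prefix where the state is accepting:
  "" -> q0 [accept]
  "1" -> q0 [accept]
  "11" -> q0 [accept]
  "111" -> q0 [accept]
  "1110" -> q1 [reject]
  "11101" -> q3 [reject]
  "111011" -> q1 [reject]
  "1110110" -> q3 [reject]

"111"


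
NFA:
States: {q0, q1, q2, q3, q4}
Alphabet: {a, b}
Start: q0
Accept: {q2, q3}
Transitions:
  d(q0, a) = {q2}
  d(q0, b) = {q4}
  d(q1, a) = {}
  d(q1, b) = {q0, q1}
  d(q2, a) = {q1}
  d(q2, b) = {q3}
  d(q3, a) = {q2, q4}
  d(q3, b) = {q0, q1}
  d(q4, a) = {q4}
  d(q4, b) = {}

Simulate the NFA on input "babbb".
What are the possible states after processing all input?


Start: {q0}
  --b--> {q4}
  --a--> {q4}
  --b--> {}
  --b--> {}
  --b--> {}

{} (empty set, no valid transitions)


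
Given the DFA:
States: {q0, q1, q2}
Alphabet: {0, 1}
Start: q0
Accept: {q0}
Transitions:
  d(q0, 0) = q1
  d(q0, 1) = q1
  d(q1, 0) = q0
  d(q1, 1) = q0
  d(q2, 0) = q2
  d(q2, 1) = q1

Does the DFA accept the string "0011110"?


Trace: q0 -> q1 -> q0 -> q1 -> q0 -> q1 -> q0 -> q1
Final state: q1
Accept states: {q0}

No, rejected (final state q1 is not an accept state)


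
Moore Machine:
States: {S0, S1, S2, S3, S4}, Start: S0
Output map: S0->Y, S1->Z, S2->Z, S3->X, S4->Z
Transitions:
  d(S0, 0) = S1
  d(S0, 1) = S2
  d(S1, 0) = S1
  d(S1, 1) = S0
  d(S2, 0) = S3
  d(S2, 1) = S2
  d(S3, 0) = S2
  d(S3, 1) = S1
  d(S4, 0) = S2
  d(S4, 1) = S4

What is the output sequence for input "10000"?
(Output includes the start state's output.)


Start: S0 (output Y)
  --1--> S2 (output Z)
  --0--> S3 (output X)
  --0--> S2 (output Z)
  --0--> S3 (output X)
  --0--> S2 (output Z)

"YZXZXZ"


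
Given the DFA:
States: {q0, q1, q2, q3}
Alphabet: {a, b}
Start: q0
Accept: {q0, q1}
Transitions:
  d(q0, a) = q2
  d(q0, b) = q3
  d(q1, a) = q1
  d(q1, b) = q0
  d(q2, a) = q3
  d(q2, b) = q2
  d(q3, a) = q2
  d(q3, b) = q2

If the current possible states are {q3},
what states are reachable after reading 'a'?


Apply transition on 'a' from each current state:
  d(q3, a) = q2

{q2}


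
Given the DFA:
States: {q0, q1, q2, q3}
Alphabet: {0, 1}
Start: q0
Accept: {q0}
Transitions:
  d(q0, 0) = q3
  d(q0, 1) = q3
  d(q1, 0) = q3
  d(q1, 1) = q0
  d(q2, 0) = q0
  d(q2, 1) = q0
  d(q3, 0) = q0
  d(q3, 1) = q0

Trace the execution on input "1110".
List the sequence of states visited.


Input: 1110
d(q0, 1) = q3
d(q3, 1) = q0
d(q0, 1) = q3
d(q3, 0) = q0


q0 -> q3 -> q0 -> q3 -> q0


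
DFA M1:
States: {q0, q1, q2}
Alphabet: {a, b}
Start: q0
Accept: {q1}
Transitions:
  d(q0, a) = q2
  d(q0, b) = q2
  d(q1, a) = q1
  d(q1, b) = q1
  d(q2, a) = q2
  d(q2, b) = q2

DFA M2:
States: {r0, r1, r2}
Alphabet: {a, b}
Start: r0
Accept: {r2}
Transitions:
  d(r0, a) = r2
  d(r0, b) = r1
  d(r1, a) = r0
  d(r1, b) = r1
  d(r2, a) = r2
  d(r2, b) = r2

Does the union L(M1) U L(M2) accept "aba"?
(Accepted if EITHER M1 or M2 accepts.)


M1: final=q2 accepted=False
M2: final=r2 accepted=True

Yes, union accepts


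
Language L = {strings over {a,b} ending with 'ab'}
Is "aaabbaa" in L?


last two symbols = 'aa'

No, "aaabbaa" is not in L


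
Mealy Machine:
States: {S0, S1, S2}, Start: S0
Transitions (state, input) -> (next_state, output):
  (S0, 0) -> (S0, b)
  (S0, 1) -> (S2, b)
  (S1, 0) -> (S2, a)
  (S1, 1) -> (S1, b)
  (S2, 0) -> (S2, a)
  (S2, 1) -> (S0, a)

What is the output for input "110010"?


Step-by-step:
  (S0, 1) -> (S2, b)
  (S2, 1) -> (S0, a)
  (S0, 0) -> (S0, b)
  (S0, 0) -> (S0, b)
  (S0, 1) -> (S2, b)
  (S2, 0) -> (S2, a)

"babbba"


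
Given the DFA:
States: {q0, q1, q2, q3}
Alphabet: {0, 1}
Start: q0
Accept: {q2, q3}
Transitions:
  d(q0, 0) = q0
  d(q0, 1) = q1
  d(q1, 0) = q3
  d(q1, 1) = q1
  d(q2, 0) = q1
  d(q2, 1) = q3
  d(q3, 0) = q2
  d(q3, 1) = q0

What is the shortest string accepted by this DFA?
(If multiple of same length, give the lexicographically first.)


BFS by string length (lex-first path to each state shown):
  len 0: q0<-""
  len 1: q0<-"0", q1<-"1"
  len 2: q0<-"00", q1<-"01", q3<-"10"
Found accept state at length 2.

"10"


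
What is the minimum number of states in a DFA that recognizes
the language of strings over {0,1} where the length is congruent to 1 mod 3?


States track (length) mod 3.
Need 3 states: one per remainder 0..2; accept = remainder 1.

3


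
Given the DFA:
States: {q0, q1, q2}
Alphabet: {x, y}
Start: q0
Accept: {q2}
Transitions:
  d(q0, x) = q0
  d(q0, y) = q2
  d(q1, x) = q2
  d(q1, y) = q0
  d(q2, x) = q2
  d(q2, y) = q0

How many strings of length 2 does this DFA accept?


Enumerating all length-2 strings:
  "xx" -> q0 [reject]
  "xy" -> q2 [accept]
  "yx" -> q2 [accept]
  "yy" -> q0 [reject]

2 out of 4


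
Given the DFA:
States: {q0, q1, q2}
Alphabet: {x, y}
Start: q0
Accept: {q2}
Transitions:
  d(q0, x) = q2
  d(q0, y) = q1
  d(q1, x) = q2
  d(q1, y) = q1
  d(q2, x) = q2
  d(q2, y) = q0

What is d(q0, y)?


Looking up transition d(q0, y)

q1


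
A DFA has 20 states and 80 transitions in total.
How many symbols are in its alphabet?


Each state has exactly one transition per symbol.
|alphabet| = transitions / states = 80 / 20 = 4

4


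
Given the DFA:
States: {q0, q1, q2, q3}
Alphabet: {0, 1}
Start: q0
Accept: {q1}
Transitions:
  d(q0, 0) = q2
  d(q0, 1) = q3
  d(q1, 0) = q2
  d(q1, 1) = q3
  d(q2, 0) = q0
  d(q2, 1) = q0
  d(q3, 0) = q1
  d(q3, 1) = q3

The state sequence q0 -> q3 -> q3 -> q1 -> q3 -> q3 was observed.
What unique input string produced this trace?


Trace back each transition to find the symbol:
  q0 --[1]--> q3
  q3 --[1]--> q3
  q3 --[0]--> q1
  q1 --[1]--> q3
  q3 --[1]--> q3

"11011"


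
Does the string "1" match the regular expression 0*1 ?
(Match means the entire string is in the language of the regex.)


|string| = 1; first = '1'; last = '1'

Yes, "1" matches 0*1


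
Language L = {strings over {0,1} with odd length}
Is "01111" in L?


length = 5; 5 mod 2 = 1

Yes, "01111" is in L


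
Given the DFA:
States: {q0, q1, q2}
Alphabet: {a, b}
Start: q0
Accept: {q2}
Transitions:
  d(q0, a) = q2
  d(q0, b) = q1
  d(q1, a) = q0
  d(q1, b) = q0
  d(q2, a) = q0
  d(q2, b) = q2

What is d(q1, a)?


Looking up transition d(q1, a)

q0


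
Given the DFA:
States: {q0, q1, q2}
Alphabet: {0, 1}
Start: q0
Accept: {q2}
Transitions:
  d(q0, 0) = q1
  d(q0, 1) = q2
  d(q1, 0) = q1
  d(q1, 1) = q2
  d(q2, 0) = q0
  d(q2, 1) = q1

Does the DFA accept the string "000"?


Trace: q0 -> q1 -> q1 -> q1
Final state: q1
Accept states: {q2}

No, rejected (final state q1 is not an accept state)


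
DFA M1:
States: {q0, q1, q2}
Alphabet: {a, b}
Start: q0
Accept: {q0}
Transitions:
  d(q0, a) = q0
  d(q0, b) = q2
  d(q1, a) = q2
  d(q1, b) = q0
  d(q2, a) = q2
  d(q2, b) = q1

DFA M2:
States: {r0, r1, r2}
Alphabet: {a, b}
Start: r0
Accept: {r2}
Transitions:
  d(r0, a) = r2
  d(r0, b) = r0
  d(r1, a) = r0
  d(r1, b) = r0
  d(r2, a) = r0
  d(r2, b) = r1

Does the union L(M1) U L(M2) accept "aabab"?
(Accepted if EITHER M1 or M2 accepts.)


M1: final=q1 accepted=False
M2: final=r1 accepted=False

No, union rejects (neither accepts)


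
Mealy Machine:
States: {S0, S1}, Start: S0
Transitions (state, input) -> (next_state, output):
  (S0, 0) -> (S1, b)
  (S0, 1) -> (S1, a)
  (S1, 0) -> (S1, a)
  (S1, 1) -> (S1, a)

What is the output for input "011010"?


Step-by-step:
  (S0, 0) -> (S1, b)
  (S1, 1) -> (S1, a)
  (S1, 1) -> (S1, a)
  (S1, 0) -> (S1, a)
  (S1, 1) -> (S1, a)
  (S1, 0) -> (S1, a)

"baaaaa"


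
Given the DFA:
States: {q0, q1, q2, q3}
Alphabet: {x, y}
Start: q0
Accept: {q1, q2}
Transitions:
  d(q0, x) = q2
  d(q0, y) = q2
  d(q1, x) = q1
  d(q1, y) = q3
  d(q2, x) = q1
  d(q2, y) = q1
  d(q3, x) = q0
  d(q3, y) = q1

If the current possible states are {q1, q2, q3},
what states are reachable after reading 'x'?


Apply transition on 'x' from each current state:
  d(q1, x) = q1
  d(q2, x) = q1
  d(q3, x) = q0

{q0, q1}


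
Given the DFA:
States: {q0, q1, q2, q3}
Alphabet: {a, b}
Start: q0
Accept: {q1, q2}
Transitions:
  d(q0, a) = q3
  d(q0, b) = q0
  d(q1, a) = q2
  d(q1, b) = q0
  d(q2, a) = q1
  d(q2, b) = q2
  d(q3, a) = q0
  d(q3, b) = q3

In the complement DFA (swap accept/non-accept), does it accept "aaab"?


Trace: q0 -> q3 -> q0 -> q3 -> q3
Final: q3
Original accept: {q1, q2}
Complement: q3 is not in original accept

Yes, complement accepts (original rejects)


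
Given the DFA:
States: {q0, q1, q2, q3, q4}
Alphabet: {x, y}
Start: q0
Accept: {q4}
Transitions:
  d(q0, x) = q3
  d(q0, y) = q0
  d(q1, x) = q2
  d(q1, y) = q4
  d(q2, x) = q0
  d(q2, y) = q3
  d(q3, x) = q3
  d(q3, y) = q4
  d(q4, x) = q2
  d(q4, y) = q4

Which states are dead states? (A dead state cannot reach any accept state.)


Forward reachability from each state:
  q0 -> reaches accept state q4 (live)
  q1 -> reaches accept state q4 (live)
  q2 -> reaches accept state q4 (live)
  q3 -> reaches accept state q4 (live)
  q4 -> reaches accept state q4 (live)

None (all states can reach an accept state)


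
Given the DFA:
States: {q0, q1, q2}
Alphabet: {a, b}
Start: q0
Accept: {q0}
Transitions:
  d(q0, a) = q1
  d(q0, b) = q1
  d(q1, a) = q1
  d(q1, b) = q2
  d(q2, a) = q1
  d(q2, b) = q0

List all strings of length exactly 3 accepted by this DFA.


All strings of length 3: 8 total
Accepted: 2

"abb", "bbb"


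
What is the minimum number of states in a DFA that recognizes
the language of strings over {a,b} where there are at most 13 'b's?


States: count = 0, 1, ..., 13 (all accepting; 14 states), plus a dead state for count > 13.
Total: 14 + 1 = 15.

15


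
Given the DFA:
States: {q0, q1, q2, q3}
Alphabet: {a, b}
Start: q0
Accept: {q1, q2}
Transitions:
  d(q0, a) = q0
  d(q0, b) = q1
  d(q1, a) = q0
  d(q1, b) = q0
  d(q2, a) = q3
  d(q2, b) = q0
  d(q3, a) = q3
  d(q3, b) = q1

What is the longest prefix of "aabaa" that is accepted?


Run the DFA, marking each prefix where the state is accepting:
  "" -> q0 [reject]
  "a" -> q0 [reject]
  "aa" -> q0 [reject]
  "aab" -> q1 [accept]
  "aaba" -> q0 [reject]
  "aabaa" -> q0 [reject]

"aab"


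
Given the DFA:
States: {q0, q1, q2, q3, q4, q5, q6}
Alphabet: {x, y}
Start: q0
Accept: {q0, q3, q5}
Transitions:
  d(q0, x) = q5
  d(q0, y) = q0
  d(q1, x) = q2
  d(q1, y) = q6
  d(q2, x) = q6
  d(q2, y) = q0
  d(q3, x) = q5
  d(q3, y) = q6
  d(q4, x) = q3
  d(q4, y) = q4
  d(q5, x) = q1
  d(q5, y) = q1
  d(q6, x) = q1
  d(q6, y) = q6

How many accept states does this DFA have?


Accept states listed: {q0, q3, q5}
Counting: q0(1) q3(2) q5(3)

3


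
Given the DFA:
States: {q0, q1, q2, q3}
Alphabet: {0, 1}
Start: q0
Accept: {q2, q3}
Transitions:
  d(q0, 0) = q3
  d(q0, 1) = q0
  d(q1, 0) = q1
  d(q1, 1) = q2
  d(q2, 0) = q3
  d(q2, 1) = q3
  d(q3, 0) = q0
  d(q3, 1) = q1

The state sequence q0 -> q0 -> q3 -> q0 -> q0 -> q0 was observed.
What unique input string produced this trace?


Trace back each transition to find the symbol:
  q0 --[1]--> q0
  q0 --[0]--> q3
  q3 --[0]--> q0
  q0 --[1]--> q0
  q0 --[1]--> q0

"10011"


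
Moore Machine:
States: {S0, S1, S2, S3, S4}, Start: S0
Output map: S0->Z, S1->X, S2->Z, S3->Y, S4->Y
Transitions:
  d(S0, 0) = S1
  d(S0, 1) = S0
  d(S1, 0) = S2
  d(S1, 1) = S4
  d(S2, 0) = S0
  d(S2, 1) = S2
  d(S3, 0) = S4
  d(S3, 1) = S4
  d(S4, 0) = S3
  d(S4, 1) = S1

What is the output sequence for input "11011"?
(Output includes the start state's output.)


Start: S0 (output Z)
  --1--> S0 (output Z)
  --1--> S0 (output Z)
  --0--> S1 (output X)
  --1--> S4 (output Y)
  --1--> S1 (output X)

"ZZZXYX"


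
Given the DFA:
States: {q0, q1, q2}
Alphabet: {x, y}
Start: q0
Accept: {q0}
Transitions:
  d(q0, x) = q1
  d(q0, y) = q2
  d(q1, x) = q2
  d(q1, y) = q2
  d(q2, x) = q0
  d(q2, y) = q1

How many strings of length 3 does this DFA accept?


Enumerating all length-3 strings:
  "xxx" -> q0 [accept]
  "xxy" -> q1 [reject]
  "xyx" -> q0 [accept]
  "xyy" -> q1 [reject]
  "yxx" -> q1 [reject]
  "yxy" -> q2 [reject]
  "yyx" -> q2 [reject]
  "yyy" -> q2 [reject]

2 out of 8


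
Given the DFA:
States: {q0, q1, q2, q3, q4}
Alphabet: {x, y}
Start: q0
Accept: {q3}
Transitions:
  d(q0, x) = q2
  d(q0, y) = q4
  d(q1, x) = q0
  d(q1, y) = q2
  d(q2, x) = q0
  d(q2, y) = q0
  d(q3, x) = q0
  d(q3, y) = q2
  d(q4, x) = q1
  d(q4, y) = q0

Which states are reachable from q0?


BFS from q0:
  layer 0: {q0}
  layer 1: {q2, q4}
  layer 2: {q1}

{q0, q1, q2, q4}


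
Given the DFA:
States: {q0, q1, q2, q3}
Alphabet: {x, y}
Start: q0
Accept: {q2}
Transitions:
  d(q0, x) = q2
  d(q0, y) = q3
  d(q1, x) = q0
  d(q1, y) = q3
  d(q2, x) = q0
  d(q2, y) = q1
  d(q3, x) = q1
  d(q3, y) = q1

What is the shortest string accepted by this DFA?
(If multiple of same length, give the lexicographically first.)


BFS by string length (lex-first path to each state shown):
  len 0: q0<-""
  len 1: q2<-"x", q3<-"y"
Found accept state at length 1.

"x"


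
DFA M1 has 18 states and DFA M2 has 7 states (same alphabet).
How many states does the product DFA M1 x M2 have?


Product construction pairs every M1 state with every M2 state.
18 * 7 = 126

126


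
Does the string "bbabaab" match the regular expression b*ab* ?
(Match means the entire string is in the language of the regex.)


|string| = 7; first = 'b'; last = 'b'

No, "bbabaab" does not match b*ab*


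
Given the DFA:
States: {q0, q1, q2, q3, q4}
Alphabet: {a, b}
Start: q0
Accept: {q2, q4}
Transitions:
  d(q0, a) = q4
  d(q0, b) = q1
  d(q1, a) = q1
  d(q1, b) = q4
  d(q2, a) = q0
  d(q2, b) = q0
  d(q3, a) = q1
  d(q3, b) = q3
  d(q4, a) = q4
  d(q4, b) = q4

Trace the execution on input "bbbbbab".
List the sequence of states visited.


Input: bbbbbab
d(q0, b) = q1
d(q1, b) = q4
d(q4, b) = q4
d(q4, b) = q4
d(q4, b) = q4
d(q4, a) = q4
d(q4, b) = q4


q0 -> q1 -> q4 -> q4 -> q4 -> q4 -> q4 -> q4


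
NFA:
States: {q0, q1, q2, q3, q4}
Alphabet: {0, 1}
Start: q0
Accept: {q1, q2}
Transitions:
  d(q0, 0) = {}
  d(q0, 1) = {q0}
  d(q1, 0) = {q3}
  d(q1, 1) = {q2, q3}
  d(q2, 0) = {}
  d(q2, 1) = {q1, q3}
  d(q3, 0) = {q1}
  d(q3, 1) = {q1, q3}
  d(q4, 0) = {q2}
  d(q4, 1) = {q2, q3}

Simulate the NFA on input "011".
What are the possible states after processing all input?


Start: {q0}
  --0--> {}
  --1--> {}
  --1--> {}

{} (empty set, no valid transitions)


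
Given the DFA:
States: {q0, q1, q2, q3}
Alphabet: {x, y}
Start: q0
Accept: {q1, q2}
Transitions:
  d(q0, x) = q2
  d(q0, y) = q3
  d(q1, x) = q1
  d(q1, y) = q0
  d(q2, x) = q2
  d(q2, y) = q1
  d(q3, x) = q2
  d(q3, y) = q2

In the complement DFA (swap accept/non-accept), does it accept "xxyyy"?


Trace: q0 -> q2 -> q2 -> q1 -> q0 -> q3
Final: q3
Original accept: {q1, q2}
Complement: q3 is not in original accept

Yes, complement accepts (original rejects)


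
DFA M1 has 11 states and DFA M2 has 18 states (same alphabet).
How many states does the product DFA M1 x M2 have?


Product construction pairs every M1 state with every M2 state.
11 * 18 = 198

198


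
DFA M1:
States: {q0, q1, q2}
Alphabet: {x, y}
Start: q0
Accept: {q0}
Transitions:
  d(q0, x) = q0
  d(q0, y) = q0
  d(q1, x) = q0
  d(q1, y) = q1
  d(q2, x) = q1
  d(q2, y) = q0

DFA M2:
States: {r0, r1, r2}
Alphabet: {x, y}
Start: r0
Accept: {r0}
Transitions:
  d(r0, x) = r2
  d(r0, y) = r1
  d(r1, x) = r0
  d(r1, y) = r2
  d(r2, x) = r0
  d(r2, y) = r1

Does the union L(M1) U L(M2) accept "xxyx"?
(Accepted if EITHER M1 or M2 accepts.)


M1: final=q0 accepted=True
M2: final=r0 accepted=True

Yes, union accepts


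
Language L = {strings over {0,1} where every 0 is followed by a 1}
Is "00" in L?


'00' present: True; ends with '0': True

No, "00" is not in L


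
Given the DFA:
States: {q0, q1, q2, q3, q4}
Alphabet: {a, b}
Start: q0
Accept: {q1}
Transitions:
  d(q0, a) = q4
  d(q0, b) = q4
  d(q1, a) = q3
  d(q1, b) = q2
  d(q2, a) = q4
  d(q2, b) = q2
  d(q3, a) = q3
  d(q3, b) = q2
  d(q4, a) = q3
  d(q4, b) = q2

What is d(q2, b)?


Looking up transition d(q2, b)

q2


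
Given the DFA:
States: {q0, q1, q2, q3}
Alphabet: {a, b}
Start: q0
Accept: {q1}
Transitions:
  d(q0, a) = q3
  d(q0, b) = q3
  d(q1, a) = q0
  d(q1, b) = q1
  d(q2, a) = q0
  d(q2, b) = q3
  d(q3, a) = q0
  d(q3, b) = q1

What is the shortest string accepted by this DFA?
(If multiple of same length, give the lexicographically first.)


BFS by string length (lex-first path to each state shown):
  len 0: q0<-""
  len 1: q3<-"a"
  len 2: q0<-"aa", q1<-"ab"
Found accept state at length 2.

"ab"


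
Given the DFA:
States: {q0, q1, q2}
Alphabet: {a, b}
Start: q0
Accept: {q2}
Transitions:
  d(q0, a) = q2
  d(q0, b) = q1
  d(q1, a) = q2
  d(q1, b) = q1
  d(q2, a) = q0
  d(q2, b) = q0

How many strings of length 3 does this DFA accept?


Enumerating all length-3 strings:
  "aaa" -> q2 [accept]
  "aab" -> q1 [reject]
  "aba" -> q2 [accept]
  "abb" -> q1 [reject]
  "baa" -> q0 [reject]
  "bab" -> q0 [reject]
  "bba" -> q2 [accept]
  "bbb" -> q1 [reject]

3 out of 8


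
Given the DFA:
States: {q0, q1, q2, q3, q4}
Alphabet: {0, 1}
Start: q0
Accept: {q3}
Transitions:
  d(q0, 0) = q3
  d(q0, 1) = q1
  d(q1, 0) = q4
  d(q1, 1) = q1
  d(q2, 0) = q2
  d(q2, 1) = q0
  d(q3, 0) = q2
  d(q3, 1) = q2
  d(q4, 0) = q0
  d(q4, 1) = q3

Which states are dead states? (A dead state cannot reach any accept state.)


Forward reachability from each state:
  q0 -> reaches accept state q3 (live)
  q1 -> reaches accept state q3 (live)
  q2 -> reaches accept state q3 (live)
  q3 -> reaches accept state q3 (live)
  q4 -> reaches accept state q3 (live)

None (all states can reach an accept state)


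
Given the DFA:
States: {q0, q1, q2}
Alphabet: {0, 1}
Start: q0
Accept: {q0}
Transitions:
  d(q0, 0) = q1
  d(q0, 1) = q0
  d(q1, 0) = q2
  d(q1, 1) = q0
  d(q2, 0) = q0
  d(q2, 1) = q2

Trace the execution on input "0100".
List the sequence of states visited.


Input: 0100
d(q0, 0) = q1
d(q1, 1) = q0
d(q0, 0) = q1
d(q1, 0) = q2


q0 -> q1 -> q0 -> q1 -> q2


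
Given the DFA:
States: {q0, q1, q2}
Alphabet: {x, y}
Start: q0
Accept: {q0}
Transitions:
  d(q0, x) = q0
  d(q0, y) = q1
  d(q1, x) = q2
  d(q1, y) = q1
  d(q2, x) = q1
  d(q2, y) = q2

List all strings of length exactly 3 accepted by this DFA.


All strings of length 3: 8 total
Accepted: 1

"xxx"


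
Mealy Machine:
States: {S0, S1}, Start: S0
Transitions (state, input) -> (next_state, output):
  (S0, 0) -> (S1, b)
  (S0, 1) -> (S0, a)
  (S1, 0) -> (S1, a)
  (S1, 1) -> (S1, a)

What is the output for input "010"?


Step-by-step:
  (S0, 0) -> (S1, b)
  (S1, 1) -> (S1, a)
  (S1, 0) -> (S1, a)

"baa"


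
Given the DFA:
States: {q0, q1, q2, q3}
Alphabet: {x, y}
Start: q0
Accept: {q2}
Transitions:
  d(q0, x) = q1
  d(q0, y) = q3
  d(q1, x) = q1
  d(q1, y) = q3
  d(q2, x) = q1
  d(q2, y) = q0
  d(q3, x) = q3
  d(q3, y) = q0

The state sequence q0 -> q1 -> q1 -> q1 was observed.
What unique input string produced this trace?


Trace back each transition to find the symbol:
  q0 --[x]--> q1
  q1 --[x]--> q1
  q1 --[x]--> q1

"xxx"


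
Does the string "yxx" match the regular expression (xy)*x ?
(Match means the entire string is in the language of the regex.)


|string| = 3; first = 'y'; last = 'x'

No, "yxx" does not match (xy)*x


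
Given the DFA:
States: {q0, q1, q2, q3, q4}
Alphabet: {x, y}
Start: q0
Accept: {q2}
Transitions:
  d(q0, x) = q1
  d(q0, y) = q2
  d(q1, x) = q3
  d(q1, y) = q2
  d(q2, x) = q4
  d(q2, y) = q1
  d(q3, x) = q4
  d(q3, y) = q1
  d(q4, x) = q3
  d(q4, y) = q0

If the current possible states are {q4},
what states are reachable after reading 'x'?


Apply transition on 'x' from each current state:
  d(q4, x) = q3

{q3}


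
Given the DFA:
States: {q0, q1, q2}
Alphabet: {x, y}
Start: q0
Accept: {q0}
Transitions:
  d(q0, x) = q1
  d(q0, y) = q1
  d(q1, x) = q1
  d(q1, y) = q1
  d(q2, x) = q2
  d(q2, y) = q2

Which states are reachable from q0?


BFS from q0:
  layer 0: {q0}
  layer 1: {q1}

{q0, q1}
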